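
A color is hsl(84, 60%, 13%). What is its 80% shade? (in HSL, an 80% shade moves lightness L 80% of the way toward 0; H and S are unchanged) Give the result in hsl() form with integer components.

hsl(84, 60%, 3%)

L moves 80% from 13 toward 0: 13 − 10.4 = 2.6 → 3.
H and S are unchanged.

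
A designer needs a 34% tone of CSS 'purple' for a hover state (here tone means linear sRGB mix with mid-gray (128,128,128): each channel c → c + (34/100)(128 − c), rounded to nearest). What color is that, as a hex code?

#802c80

CSS purple is rgb(128, 0, 128).
Lerp each channel 34% toward 128:
  R: 128 + 0.34×(128−128) = 128 + 0 = 128 → 128
  G: 0 + 0.34×(128−0) = 0 + 43.52 = 43.52 → 44
  B: 128 + 0 = 128 → 128
rgb(128, 44, 128) = #802c80.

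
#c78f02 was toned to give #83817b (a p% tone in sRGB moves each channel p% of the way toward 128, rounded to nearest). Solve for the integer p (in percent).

96%

#c78f02 is rgb(199, 143, 2); #83817b is rgb(131, 129, 123).
On the B channel (widest range): 123 ≈ 2 + (p/100)(128 − 2), so p ≈ 100×(123 − 2)/(128 − 2) = 12100/126 = 96.03.
p = 96 reproduces all three channels after rounding.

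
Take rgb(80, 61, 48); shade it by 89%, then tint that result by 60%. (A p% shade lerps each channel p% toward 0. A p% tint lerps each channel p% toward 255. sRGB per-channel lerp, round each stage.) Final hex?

An 89% shade moves each channel 89% toward 0:
  R: 80 + 0.89×(0−80) = 80 − 71.2 = 8.8 → 9
  G: 61 − 54.29 = 6.71 → 7
  B: 48 − 42.72 = 5.28 → 5
After the shade: rgb(9, 7, 5) = #090705.
Per channel, c → c + 0.6(255 − c):
  R: 9 + 147.6 = 156.6 → 157
  G: 7 + 148.8 = 155.8 → 156
  B: 5 + 150 = 155 → 155
rgb(157, 156, 155) = #9D9C9B.

#9D9C9B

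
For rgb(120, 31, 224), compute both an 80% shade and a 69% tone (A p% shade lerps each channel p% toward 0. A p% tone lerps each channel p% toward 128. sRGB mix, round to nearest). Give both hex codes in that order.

#18062d, #7e629e

80% shade:
  R: 120 − 96 = 24 → 24
  G: 31 − 24.8 = 6.2 → 6
  B: 224 + 0.8×(0−224) = 224 − 179.2 = 44.8 → 45
  → #18062d
69% tone:
  R: 120 + 0.69×(128−120) = 120 + 5.52 = 125.52 → 126
  G: 31 + 0.69×(128−31) = 31 + 66.93 = 97.93 → 98
  B: 224 + 0.69×(128−224) = 224 − 66.24 = 157.76 → 158
  → #7e629e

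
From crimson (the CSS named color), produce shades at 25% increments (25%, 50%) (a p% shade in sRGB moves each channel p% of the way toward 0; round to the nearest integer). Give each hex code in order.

CSS crimson is rgb(220, 20, 60).
25%: (220 − 55 = 165→165, 20 − 5 = 15→15, 60 − 15 = 45→45) → #a50f2d
50%: (220 − 110 = 110→110, 20 − 10 = 10→10, 60 − 30 = 30→30) → #6e0a1e

#a50f2d, #6e0a1e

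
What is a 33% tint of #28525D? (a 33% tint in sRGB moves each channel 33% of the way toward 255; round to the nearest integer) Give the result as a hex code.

#28525D is rgb(40, 82, 93).
A 33% tint moves each channel 33% toward 255:
  R: 40 + 0.33×(255−40) = 40 + 70.95 = 110.95 → 111
  G: 82 + 0.33×(255−82) = 82 + 57.09 = 139.09 → 139
  B: 93 + 0.33×(255−93) = 93 + 53.46 = 146.46 → 146
rgb(111, 139, 146) = #6F8B92.

#6F8B92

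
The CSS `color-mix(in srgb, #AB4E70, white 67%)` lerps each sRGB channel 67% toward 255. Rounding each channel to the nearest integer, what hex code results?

#E3C5D0

#AB4E70 is rgb(171, 78, 112).
Per channel, c → c + 0.67(255 − c):
  R: 171 + 56.28 = 227.28 → 227
  G: 78 + 0.67×(255−78) = 78 + 118.59 = 196.59 → 197
  B: 112 + 0.67×(255−112) = 112 + 95.81 = 207.81 → 208
rgb(227, 197, 208) = #E3C5D0.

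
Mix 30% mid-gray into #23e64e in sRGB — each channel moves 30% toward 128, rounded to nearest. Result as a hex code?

#3fc75d

#23e64e is rgb(35, 230, 78).
Per channel, c → c + 0.3(128 − c):
  R: 35 + 0.3×(128−35) = 35 + 27.9 = 62.9 → 63
  G: 230 + 0.3×(128−230) = 230 − 30.6 = 199.4 → 199
  B: 78 + 0.3×(128−78) = 78 + 15 = 93 → 93
rgb(63, 199, 93) = #3fc75d.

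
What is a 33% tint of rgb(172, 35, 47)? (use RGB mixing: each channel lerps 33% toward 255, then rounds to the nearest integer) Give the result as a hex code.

A 33% tint moves each channel 33% toward 255:
  R: 172 + 0.33×(255−172) = 172 + 27.39 = 199.39 → 199
  G: 35 + 72.6 = 107.6 → 108
  B: 47 + 68.64 = 115.64 → 116
rgb(199, 108, 116) = #c76c74.

#c76c74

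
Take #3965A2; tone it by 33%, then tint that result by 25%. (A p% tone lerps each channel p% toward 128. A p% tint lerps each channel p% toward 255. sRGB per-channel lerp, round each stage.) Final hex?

#3965A2 is rgb(57, 101, 162).
A 33% tone moves each channel 33% toward 128:
  R: 57 + 23.43 = 80.43 → 80
  G: 101 + 8.91 = 109.91 → 110
  B: 162 − 11.22 = 150.78 → 151
After the tone: rgb(80, 110, 151) = #506E97.
Per channel, c → c + 0.25(255 − c):
  R: 80 + 0.25×(255−80) = 80 + 43.75 = 123.75 → 124
  G: 110 + 0.25×(255−110) = 110 + 36.25 = 146.25 → 146
  B: 151 + 26 = 177 → 177
rgb(124, 146, 177) = #7C92B1.

#7C92B1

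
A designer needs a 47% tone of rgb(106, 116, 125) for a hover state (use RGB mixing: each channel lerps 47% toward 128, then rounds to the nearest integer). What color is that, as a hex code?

A 47% tone moves each channel 47% toward 128:
  R: 106 + 10.34 = 116.34 → 116
  G: 116 + 0.47×(128−116) = 116 + 5.64 = 121.64 → 122
  B: 125 + 0.47×(128−125) = 125 + 1.41 = 126.41 → 126
rgb(116, 122, 126) = #747A7E.

#747A7E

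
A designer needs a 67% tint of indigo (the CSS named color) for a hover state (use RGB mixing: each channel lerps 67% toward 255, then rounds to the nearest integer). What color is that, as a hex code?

CSS indigo is rgb(75, 0, 130).
Per channel, c → c + 0.67(255 − c):
  R: 75 + 0.67×(255−75) = 75 + 120.6 = 195.6 → 196
  G: 0 + 0.67×(255−0) = 0 + 170.85 = 170.85 → 171
  B: 130 + 0.67×(255−130) = 130 + 83.75 = 213.75 → 214
rgb(196, 171, 214) = #C4ABD6.

#C4ABD6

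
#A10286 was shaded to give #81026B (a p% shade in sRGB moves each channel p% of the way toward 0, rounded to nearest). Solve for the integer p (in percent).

20%

#A10286 is rgb(161, 2, 134); #81026B is rgb(129, 2, 107).
On the R channel (widest range): 129 ≈ 161 + (p/100)(0 − 161), so p ≈ 100×(129 − 161)/(0 − 161) = -3200/-161 = 19.88.
p = 20 reproduces all three channels after rounding.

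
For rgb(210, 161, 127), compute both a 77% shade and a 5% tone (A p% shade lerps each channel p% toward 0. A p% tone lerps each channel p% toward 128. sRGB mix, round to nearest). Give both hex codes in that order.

#30251d, #ce9f7f

77% shade:
  R: 210 − 161.7 = 48.3 → 48
  G: 161 − 123.97 = 37.03 → 37
  B: 127 + 0.77×(0−127) = 127 − 97.79 = 29.21 → 29
  → #30251d
5% tone:
  R: 210 + 0.05×(128−210) = 210 − 4.1 = 205.9 → 206
  G: 161 + 0.05×(128−161) = 161 − 1.65 = 159.35 → 159
  B: 127 + 0.05×(128−127) = 127 + 0.05 = 127.05 → 127
  → #ce9f7f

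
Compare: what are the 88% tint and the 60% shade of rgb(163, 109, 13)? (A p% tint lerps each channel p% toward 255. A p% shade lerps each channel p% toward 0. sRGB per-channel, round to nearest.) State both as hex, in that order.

88% tint:
  R: 163 + 0.88×(255−163) = 163 + 80.96 = 243.96 → 244
  G: 109 + 0.88×(255−109) = 109 + 128.48 = 237.48 → 237
  B: 13 + 212.96 = 225.96 → 226
  → #f4ede2
60% shade:
  R: 163 + 0.6×(0−163) = 163 − 97.8 = 65.2 → 65
  G: 109 + 0.6×(0−109) = 109 − 65.4 = 43.6 → 44
  B: 13 − 7.8 = 5.2 → 5
  → #412c05

#f4ede2, #412c05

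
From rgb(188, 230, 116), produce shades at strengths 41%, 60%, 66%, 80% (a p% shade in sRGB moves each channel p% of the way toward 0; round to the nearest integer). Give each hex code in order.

41%: (188 − 77.08 = 110.92→111, 230 − 94.3 = 135.7→136, 116 − 47.56 = 68.44→68) → #6f8844
60%: (188 − 112.8 = 75.2→75, 230 − 138 = 92→92, 116 − 69.6 = 46.4→46) → #4b5c2e
66%: (188 − 124.08 = 63.92→64, 230 − 151.8 = 78.2→78, 116 − 76.56 = 39.44→39) → #404e27
80%: (188 − 150.4 = 37.6→38, 230 − 184 = 46→46, 116 − 92.8 = 23.2→23) → #262e17

#6f8844, #4b5c2e, #404e27, #262e17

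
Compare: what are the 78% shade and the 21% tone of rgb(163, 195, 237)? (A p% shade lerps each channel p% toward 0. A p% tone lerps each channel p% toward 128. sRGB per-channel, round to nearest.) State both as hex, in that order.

78% shade:
  R: 163 + 0.78×(0−163) = 163 − 127.14 = 35.86 → 36
  G: 195 + 0.78×(0−195) = 195 − 152.1 = 42.9 → 43
  B: 237 + 0.78×(0−237) = 237 − 184.86 = 52.14 → 52
  → #242b34
21% tone:
  R: 163 + 0.21×(128−163) = 163 − 7.35 = 155.65 → 156
  G: 195 + 0.21×(128−195) = 195 − 14.07 = 180.93 → 181
  B: 237 + 0.21×(128−237) = 237 − 22.89 = 214.11 → 214
  → #9cb5d6

#242b34, #9cb5d6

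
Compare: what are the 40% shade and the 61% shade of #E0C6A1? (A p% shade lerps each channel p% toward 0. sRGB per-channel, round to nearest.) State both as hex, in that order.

#867761, #574D3F

#E0C6A1 is rgb(224, 198, 161).
40% shade:
  R: 224 − 89.6 = 134.4 → 134
  G: 198 + 0.4×(0−198) = 198 − 79.2 = 118.8 → 119
  B: 161 − 64.4 = 96.6 → 97
  → #867761
61% shade:
  R: 224 − 136.64 = 87.36 → 87
  G: 198 − 120.78 = 77.22 → 77
  B: 161 − 98.21 = 62.79 → 63
  → #574D3F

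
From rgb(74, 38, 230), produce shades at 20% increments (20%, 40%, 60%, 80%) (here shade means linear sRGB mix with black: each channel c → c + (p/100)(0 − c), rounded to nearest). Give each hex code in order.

20%: (74 − 14.8 = 59.2→59, 38 − 7.6 = 30.4→30, 230 − 46 = 184→184) → #3B1EB8
40%: (74 − 29.6 = 44.4→44, 38 − 15.2 = 22.8→23, 230 − 92 = 138→138) → #2C178A
60%: (74 − 44.4 = 29.6→30, 38 − 22.8 = 15.2→15, 230 − 138 = 92→92) → #1E0F5C
80%: (74 − 59.2 = 14.8→15, 38 − 30.4 = 7.6→8, 230 − 184 = 46→46) → #0F082E

#3B1EB8, #2C178A, #1E0F5C, #0F082E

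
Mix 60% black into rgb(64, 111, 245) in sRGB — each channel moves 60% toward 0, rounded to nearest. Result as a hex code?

A 60% shade moves each channel 60% toward 0:
  R: 64 + 0.6×(0−64) = 64 − 38.4 = 25.6 → 26
  G: 111 + 0.6×(0−111) = 111 − 66.6 = 44.4 → 44
  B: 245 + 0.6×(0−245) = 245 − 147 = 98 → 98
rgb(26, 44, 98) = #1A2C62.

#1A2C62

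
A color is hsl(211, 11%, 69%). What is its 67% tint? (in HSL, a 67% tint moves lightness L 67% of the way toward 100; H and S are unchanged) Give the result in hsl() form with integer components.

hsl(211, 11%, 90%)

L moves 67% from 69 toward 100: 69 + 20.77 = 89.77 → 90.
H and S are unchanged.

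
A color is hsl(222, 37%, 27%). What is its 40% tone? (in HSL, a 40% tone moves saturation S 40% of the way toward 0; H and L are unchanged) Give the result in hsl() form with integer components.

hsl(222, 22%, 27%)

S moves 40% from 37 toward 0: 37 − 14.8 = 22.2 → 22.
H and L are unchanged.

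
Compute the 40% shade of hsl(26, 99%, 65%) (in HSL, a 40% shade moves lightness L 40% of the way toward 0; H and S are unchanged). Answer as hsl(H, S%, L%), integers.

hsl(26, 99%, 39%)

L moves 40% from 65 toward 0: 65 − 26 = 39 → 39.
H and S are unchanged.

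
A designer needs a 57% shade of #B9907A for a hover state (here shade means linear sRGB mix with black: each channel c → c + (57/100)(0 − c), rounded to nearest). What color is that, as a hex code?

#503E34

#B9907A is rgb(185, 144, 122).
A 57% shade moves each channel 57% toward 0:
  R: 185 + 0.57×(0−185) = 185 − 105.45 = 79.55 → 80
  G: 144 − 82.08 = 61.92 → 62
  B: 122 − 69.54 = 52.46 → 52
rgb(80, 62, 52) = #503E34.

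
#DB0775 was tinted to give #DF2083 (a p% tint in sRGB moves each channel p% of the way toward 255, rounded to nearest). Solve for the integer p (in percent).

10%

#DB0775 is rgb(219, 7, 117); #DF2083 is rgb(223, 32, 131).
On the G channel (widest range): 32 ≈ 7 + (p/100)(255 − 7), so p ≈ 100×(32 − 7)/(255 − 7) = 2500/248 = 10.08.
p = 10 reproduces all three channels after rounding.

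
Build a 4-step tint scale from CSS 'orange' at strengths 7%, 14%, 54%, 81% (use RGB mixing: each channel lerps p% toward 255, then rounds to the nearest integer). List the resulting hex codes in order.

#FFAB12, #FFB224, #FFD68A, #FFEECF

CSS orange is rgb(255, 165, 0).
7%: (255→255, 165 + 6.3 = 171.3→171, 0 + 17.85 = 17.85→18) → #FFAB12
14%: (255→255, 165 + 12.6 = 177.6→178, 0 + 35.7 = 35.7→36) → #FFB224
54%: (255→255, 165 + 48.6 = 213.6→214, 0 + 137.7 = 137.7→138) → #FFD68A
81%: (255→255, 165 + 72.9 = 237.9→238, 0 + 206.55 = 206.55→207) → #FFEECF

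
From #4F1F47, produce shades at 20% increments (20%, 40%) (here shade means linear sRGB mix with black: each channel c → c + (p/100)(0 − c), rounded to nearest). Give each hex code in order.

#4F1F47 is rgb(79, 31, 71).
20%: (79 − 15.8 = 63.2→63, 31 − 6.2 = 24.8→25, 71 − 14.2 = 56.8→57) → #3F1939
40%: (79 − 31.6 = 47.4→47, 31 − 12.4 = 18.6→19, 71 − 28.4 = 42.6→43) → #2F132B

#3F1939, #2F132B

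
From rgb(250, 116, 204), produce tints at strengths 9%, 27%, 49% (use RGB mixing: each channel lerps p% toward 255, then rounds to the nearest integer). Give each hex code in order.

9%: (250→250, 116 + 12.51 = 128.51→129, 204 + 4.59 = 208.59→209) → #FA81D1
27%: (250 + 1.35 = 251.35→251, 116 + 37.53 = 153.53→154, 204 + 13.77 = 217.77→218) → #FB9ADA
49%: (250 + 2.45 = 252.45→252, 116 + 68.11 = 184.11→184, 204 + 24.99 = 228.99→229) → #FCB8E5

#FA81D1, #FB9ADA, #FCB8E5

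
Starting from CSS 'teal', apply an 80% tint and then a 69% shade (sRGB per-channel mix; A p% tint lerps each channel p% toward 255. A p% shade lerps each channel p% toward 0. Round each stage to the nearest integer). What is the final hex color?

CSS teal is rgb(0, 128, 128).
An 80% tint moves each channel 80% toward 255:
  R: 0 + 204 = 204 → 204
  G: 128 + 0.8×(255−128) = 128 + 101.6 = 229.6 → 230
  B: 128 + 0.8×(255−128) = 128 + 101.6 = 229.6 → 230
After the tint: rgb(204, 230, 230) = #cce6e6.
A 69% shade moves each channel 69% toward 0:
  R: 204 − 140.76 = 63.24 → 63
  G: 230 + 0.69×(0−230) = 230 − 158.7 = 71.3 → 71
  B: 230 − 158.7 = 71.3 → 71
rgb(63, 71, 71) = #3f4747.

#3f4747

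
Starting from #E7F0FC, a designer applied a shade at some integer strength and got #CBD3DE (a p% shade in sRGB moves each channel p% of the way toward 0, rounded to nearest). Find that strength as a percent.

12%

#E7F0FC is rgb(231, 240, 252); #CBD3DE is rgb(203, 211, 222).
On the B channel (widest range): 222 ≈ 252 + (p/100)(0 − 252), so p ≈ 100×(222 − 252)/(0 − 252) = -3000/-252 = 11.90.
p = 12 reproduces all three channels after rounding.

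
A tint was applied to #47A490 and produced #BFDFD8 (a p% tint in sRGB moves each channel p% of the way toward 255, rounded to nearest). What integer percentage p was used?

65%

#47A490 is rgb(71, 164, 144); #BFDFD8 is rgb(191, 223, 216).
On the R channel (widest range): 191 ≈ 71 + (p/100)(255 − 71), so p ≈ 100×(191 − 71)/(255 − 71) = 12000/184 = 65.22.
p = 65 reproduces all three channels after rounding.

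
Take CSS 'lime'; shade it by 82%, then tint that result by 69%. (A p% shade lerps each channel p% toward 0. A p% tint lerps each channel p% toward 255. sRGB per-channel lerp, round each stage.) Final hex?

#B0BEB0

CSS lime is rgb(0, 255, 0).
An 82% shade moves each channel 82% toward 0:
  R: 0 + 0 = 0 → 0
  G: 255 − 209.1 = 45.9 → 46
  B: 0 + 0.82×(0−0) = 0 + 0 = 0 → 0
After the shade: rgb(0, 46, 0) = #002E00.
Lerp each channel 69% toward 255:
  R: 0 + 175.95 = 175.95 → 176
  G: 46 + 0.69×(255−46) = 46 + 144.21 = 190.21 → 190
  B: 0 + 0.69×(255−0) = 0 + 175.95 = 175.95 → 176
rgb(176, 190, 176) = #B0BEB0.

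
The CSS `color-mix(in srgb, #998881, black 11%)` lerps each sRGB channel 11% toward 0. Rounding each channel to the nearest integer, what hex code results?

#887973

#998881 is rgb(153, 136, 129).
An 11% shade moves each channel 11% toward 0:
  R: 153 − 16.83 = 136.17 → 136
  G: 136 + 0.11×(0−136) = 136 − 14.96 = 121.04 → 121
  B: 129 + 0.11×(0−129) = 129 − 14.19 = 114.81 → 115
rgb(136, 121, 115) = #887973.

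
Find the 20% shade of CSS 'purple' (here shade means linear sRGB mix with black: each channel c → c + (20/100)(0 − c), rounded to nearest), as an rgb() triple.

CSS purple is rgb(128, 0, 128).
Per channel, c → c + 0.2(0 − c):
  R: 128 − 25.6 = 102.4 → 102
  G: 0 + 0.2×(0−0) = 0 + 0 = 0 → 0
  B: 128 + 0.2×(0−128) = 128 − 25.6 = 102.4 → 102

rgb(102, 0, 102)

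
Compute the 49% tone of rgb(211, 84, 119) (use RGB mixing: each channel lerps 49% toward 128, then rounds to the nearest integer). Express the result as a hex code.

Per channel, c → c + 0.49(128 − c):
  R: 211 + 0.49×(128−211) = 211 − 40.67 = 170.33 → 170
  G: 84 + 0.49×(128−84) = 84 + 21.56 = 105.56 → 106
  B: 119 + 0.49×(128−119) = 119 + 4.41 = 123.41 → 123
rgb(170, 106, 123) = #aa6a7b.

#aa6a7b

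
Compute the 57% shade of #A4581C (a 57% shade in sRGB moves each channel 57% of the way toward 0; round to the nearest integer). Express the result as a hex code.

#47260C

#A4581C is rgb(164, 88, 28).
Lerp each channel 57% toward 0:
  R: 164 − 93.48 = 70.52 → 71
  G: 88 − 50.16 = 37.84 → 38
  B: 28 + 0.57×(0−28) = 28 − 15.96 = 12.04 → 12
rgb(71, 38, 12) = #47260C.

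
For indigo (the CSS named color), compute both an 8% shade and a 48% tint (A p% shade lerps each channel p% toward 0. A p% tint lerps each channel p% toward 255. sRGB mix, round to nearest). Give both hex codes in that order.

CSS indigo is rgb(75, 0, 130).
8% shade:
  R: 75 − 6 = 69 → 69
  G: 0 + 0 = 0 → 0
  B: 130 + 0.08×(0−130) = 130 − 10.4 = 119.6 → 120
  → #450078
48% tint:
  R: 75 + 0.48×(255−75) = 75 + 86.4 = 161.4 → 161
  G: 0 + 122.4 = 122.4 → 122
  B: 130 + 0.48×(255−130) = 130 + 60 = 190 → 190
  → #A17ABE

#450078, #A17ABE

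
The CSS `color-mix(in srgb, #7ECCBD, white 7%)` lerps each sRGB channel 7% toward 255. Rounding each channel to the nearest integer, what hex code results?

#7ECCBD is rgb(126, 204, 189).
A 7% tint moves each channel 7% toward 255:
  R: 126 + 0.07×(255−126) = 126 + 9.03 = 135.03 → 135
  G: 204 + 0.07×(255−204) = 204 + 3.57 = 207.57 → 208
  B: 189 + 0.07×(255−189) = 189 + 4.62 = 193.62 → 194
rgb(135, 208, 194) = #87D0C2.

#87D0C2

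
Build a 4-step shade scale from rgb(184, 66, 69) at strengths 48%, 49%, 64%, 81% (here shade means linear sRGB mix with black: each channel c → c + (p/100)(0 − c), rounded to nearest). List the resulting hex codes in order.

#602224, #5e2223, #421819, #230d0d

48%: (184 − 88.32 = 95.68→96, 66 − 31.68 = 34.32→34, 69 − 33.12 = 35.88→36) → #602224
49%: (184 − 90.16 = 93.84→94, 66 − 32.34 = 33.66→34, 69 − 33.81 = 35.19→35) → #5e2223
64%: (184 − 117.76 = 66.24→66, 66 − 42.24 = 23.76→24, 69 − 44.16 = 24.84→25) → #421819
81%: (184 − 149.04 = 34.96→35, 66 − 53.46 = 12.54→13, 69 − 55.89 = 13.11→13) → #230d0d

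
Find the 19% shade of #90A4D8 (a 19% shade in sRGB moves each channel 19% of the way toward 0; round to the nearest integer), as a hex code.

#90A4D8 is rgb(144, 164, 216).
A 19% shade moves each channel 19% toward 0:
  R: 144 + 0.19×(0−144) = 144 − 27.36 = 116.64 → 117
  G: 164 + 0.19×(0−164) = 164 − 31.16 = 132.84 → 133
  B: 216 + 0.19×(0−216) = 216 − 41.04 = 174.96 → 175
rgb(117, 133, 175) = #7585AF.

#7585AF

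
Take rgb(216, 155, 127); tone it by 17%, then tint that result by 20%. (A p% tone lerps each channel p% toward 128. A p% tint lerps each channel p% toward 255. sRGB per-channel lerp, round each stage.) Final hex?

#d4ab99

A 17% tone moves each channel 17% toward 128:
  R: 216 + 0.17×(128−216) = 216 − 14.96 = 201.04 → 201
  G: 155 − 4.59 = 150.41 → 150
  B: 127 + 0.17 = 127.17 → 127
After the tone: rgb(201, 150, 127) = #c9967f.
Per channel, c → c + 0.2(255 − c):
  R: 201 + 0.2×(255−201) = 201 + 10.8 = 211.8 → 212
  G: 150 + 21 = 171 → 171
  B: 127 + 0.2×(255−127) = 127 + 25.6 = 152.6 → 153
rgb(212, 171, 153) = #d4ab99.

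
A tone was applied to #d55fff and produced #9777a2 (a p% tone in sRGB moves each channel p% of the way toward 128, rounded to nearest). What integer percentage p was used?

73%

#d55fff is rgb(213, 95, 255); #9777a2 is rgb(151, 119, 162).
On the B channel (widest range): 162 ≈ 255 + (p/100)(128 − 255), so p ≈ 100×(162 − 255)/(128 − 255) = -9300/-127 = 73.23.
p = 73 reproduces all three channels after rounding.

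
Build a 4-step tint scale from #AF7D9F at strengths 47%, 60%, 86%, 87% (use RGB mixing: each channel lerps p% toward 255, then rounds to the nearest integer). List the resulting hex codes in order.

#AF7D9F is rgb(175, 125, 159).
47%: (175 + 37.6 = 212.6→213, 125 + 61.1 = 186.1→186, 159 + 45.12 = 204.12→204) → #D5BACC
60%: (175 + 48 = 223→223, 125 + 78 = 203→203, 159 + 57.6 = 216.6→217) → #DFCBD9
86%: (175 + 68.8 = 243.8→244, 125 + 111.8 = 236.8→237, 159 + 82.56 = 241.56→242) → #F4EDF2
87%: (175 + 69.6 = 244.6→245, 125 + 113.1 = 238.1→238, 159 + 83.52 = 242.52→243) → #F5EEF3

#D5BACC, #DFCBD9, #F4EDF2, #F5EEF3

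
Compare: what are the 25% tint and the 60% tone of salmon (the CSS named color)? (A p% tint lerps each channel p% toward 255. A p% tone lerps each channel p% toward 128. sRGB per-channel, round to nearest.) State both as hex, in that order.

#fba095, #b1807a

CSS salmon is rgb(250, 128, 114).
25% tint:
  R: 250 + 0.25×(255−250) = 250 + 1.25 = 251.25 → 251
  G: 128 + 31.75 = 159.75 → 160
  B: 114 + 0.25×(255−114) = 114 + 35.25 = 149.25 → 149
  → #fba095
60% tone:
  R: 250 + 0.6×(128−250) = 250 − 73.2 = 176.8 → 177
  G: 128 + 0 = 128 → 128
  B: 114 + 0.6×(128−114) = 114 + 8.4 = 122.4 → 122
  → #b1807a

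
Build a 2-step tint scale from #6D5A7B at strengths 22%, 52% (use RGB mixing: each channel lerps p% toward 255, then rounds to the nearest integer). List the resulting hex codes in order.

#8D7E98, #B9B0C0

#6D5A7B is rgb(109, 90, 123).
22%: (109 + 32.12 = 141.12→141, 90 + 36.3 = 126.3→126, 123 + 29.04 = 152.04→152) → #8D7E98
52%: (109 + 75.92 = 184.92→185, 90 + 85.8 = 175.8→176, 123 + 68.64 = 191.64→192) → #B9B0C0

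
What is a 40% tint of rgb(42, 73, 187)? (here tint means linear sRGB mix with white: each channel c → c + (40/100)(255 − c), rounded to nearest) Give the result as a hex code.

Lerp each channel 40% toward 255:
  R: 42 + 0.4×(255−42) = 42 + 85.2 = 127.2 → 127
  G: 73 + 0.4×(255−73) = 73 + 72.8 = 145.8 → 146
  B: 187 + 27.2 = 214.2 → 214
rgb(127, 146, 214) = #7f92d6.

#7f92d6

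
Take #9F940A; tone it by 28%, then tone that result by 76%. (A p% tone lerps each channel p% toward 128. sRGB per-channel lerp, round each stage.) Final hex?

#9F940A is rgb(159, 148, 10).
A 28% tone moves each channel 28% toward 128:
  R: 159 − 8.68 = 150.32 → 150
  G: 148 − 5.6 = 142.4 → 142
  B: 10 + 0.28×(128−10) = 10 + 33.04 = 43.04 → 43
After the tone: rgb(150, 142, 43) = #968E2B.
Lerp each channel 76% toward 128:
  R: 150 + 0.76×(128−150) = 150 − 16.72 = 133.28 → 133
  G: 142 − 10.64 = 131.36 → 131
  B: 43 + 0.76×(128−43) = 43 + 64.6 = 107.6 → 108
rgb(133, 131, 108) = #85836C.

#85836C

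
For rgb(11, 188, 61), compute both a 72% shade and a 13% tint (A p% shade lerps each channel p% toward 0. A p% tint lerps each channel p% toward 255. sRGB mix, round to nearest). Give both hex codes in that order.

#033511, #2bc556

72% shade:
  R: 11 − 7.92 = 3.08 → 3
  G: 188 − 135.36 = 52.64 → 53
  B: 61 − 43.92 = 17.08 → 17
  → #033511
13% tint:
  R: 11 + 0.13×(255−11) = 11 + 31.72 = 42.72 → 43
  G: 188 + 8.71 = 196.71 → 197
  B: 61 + 25.22 = 86.22 → 86
  → #2bc556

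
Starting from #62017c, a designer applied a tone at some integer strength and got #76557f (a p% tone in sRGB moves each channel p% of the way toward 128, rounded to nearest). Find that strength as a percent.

#62017c is rgb(98, 1, 124); #76557f is rgb(118, 85, 127).
On the G channel (widest range): 85 ≈ 1 + (p/100)(128 − 1), so p ≈ 100×(85 − 1)/(128 − 1) = 8400/127 = 66.14.
p = 66 reproduces all three channels after rounding.

66%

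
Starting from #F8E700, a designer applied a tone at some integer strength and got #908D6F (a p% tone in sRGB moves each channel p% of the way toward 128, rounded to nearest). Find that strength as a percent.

87%

#F8E700 is rgb(248, 231, 0); #908D6F is rgb(144, 141, 111).
On the B channel (widest range): 111 ≈ 0 + (p/100)(128 − 0), so p ≈ 100×(111 − 0)/(128 − 0) = 11100/128 = 86.72.
p = 87 reproduces all three channels after rounding.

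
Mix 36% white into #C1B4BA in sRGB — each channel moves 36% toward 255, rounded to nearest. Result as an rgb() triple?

#C1B4BA is rgb(193, 180, 186).
Per channel, c → c + 0.36(255 − c):
  R: 193 + 22.32 = 215.32 → 215
  G: 180 + 27 = 207 → 207
  B: 186 + 24.84 = 210.84 → 211

rgb(215, 207, 211)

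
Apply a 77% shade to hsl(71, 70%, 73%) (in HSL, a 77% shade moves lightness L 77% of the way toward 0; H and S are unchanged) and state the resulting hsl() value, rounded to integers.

hsl(71, 70%, 17%)

L moves 77% from 73 toward 0: 73 − 56.21 = 16.79 → 17.
H and S are unchanged.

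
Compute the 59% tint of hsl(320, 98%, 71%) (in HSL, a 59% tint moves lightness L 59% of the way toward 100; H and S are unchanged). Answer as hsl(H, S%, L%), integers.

L moves 59% from 71 toward 100: 71 + 17.11 = 88.11 → 88.
H and S are unchanged.

hsl(320, 98%, 88%)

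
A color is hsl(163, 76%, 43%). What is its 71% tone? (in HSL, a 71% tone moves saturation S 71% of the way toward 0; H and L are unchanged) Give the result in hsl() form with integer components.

hsl(163, 22%, 43%)

S moves 71% from 76 toward 0: 76 − 53.96 = 22.04 → 22.
H and L are unchanged.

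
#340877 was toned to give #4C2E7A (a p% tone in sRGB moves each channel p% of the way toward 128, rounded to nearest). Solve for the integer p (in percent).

#340877 is rgb(52, 8, 119); #4C2E7A is rgb(76, 46, 122).
On the G channel (widest range): 46 ≈ 8 + (p/100)(128 − 8), so p ≈ 100×(46 − 8)/(128 − 8) = 3800/120 = 31.67.
p = 32 reproduces all three channels after rounding.

32%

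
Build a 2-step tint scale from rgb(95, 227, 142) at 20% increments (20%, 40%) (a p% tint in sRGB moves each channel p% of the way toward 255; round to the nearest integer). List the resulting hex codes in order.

20%: (95 + 32 = 127→127, 227 + 5.6 = 232.6→233, 142 + 22.6 = 164.6→165) → #7fe9a5
40%: (95 + 64 = 159→159, 227 + 11.2 = 238.2→238, 142 + 45.2 = 187.2→187) → #9feebb

#7fe9a5, #9feebb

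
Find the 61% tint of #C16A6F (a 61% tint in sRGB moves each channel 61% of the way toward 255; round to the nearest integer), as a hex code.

#E7C5C7

#C16A6F is rgb(193, 106, 111).
Per channel, c → c + 0.61(255 − c):
  R: 193 + 37.82 = 230.82 → 231
  G: 106 + 90.89 = 196.89 → 197
  B: 111 + 0.61×(255−111) = 111 + 87.84 = 198.84 → 199
rgb(231, 197, 199) = #E7C5C7.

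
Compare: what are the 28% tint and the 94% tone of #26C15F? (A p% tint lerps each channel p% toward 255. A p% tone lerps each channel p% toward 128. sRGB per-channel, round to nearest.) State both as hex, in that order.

#63D28C, #7B847E

#26C15F is rgb(38, 193, 95).
28% tint:
  R: 38 + 0.28×(255−38) = 38 + 60.76 = 98.76 → 99
  G: 193 + 0.28×(255−193) = 193 + 17.36 = 210.36 → 210
  B: 95 + 44.8 = 139.8 → 140
  → #63D28C
94% tone:
  R: 38 + 0.94×(128−38) = 38 + 84.6 = 122.6 → 123
  G: 193 + 0.94×(128−193) = 193 − 61.1 = 131.9 → 132
  B: 95 + 31.02 = 126.02 → 126
  → #7B847E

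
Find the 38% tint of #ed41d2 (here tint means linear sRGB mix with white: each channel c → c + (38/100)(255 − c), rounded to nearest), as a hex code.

#ed41d2 is rgb(237, 65, 210).
Per channel, c → c + 0.38(255 − c):
  R: 237 + 0.38×(255−237) = 237 + 6.84 = 243.84 → 244
  G: 65 + 0.38×(255−65) = 65 + 72.2 = 137.2 → 137
  B: 210 + 17.1 = 227.1 → 227
rgb(244, 137, 227) = #f489e3.

#f489e3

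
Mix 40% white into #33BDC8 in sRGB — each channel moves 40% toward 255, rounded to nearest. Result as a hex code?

#33BDC8 is rgb(51, 189, 200).
Per channel, c → c + 0.4(255 − c):
  R: 51 + 0.4×(255−51) = 51 + 81.6 = 132.6 → 133
  G: 189 + 26.4 = 215.4 → 215
  B: 200 + 0.4×(255−200) = 200 + 22 = 222 → 222
rgb(133, 215, 222) = #85D7DE.

#85D7DE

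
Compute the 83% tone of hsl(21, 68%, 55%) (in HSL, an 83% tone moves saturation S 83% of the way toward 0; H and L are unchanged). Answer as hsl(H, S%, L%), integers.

hsl(21, 12%, 55%)

S moves 83% from 68 toward 0: 68 − 56.44 = 11.56 → 12.
H and L are unchanged.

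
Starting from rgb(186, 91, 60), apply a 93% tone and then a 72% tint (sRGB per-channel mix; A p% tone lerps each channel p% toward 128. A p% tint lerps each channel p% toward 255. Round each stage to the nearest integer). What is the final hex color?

#DDDBDA

Lerp each channel 93% toward 128:
  R: 186 + 0.93×(128−186) = 186 − 53.94 = 132.06 → 132
  G: 91 + 0.93×(128−91) = 91 + 34.41 = 125.41 → 125
  B: 60 + 0.93×(128−60) = 60 + 63.24 = 123.24 → 123
After the tone: rgb(132, 125, 123) = #847D7B.
Per channel, c → c + 0.72(255 − c):
  R: 132 + 0.72×(255−132) = 132 + 88.56 = 220.56 → 221
  G: 125 + 93.6 = 218.6 → 219
  B: 123 + 95.04 = 218.04 → 218
rgb(221, 219, 218) = #DDDBDA.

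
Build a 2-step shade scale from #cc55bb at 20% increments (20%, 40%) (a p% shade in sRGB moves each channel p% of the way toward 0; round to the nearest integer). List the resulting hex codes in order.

#a34496, #7a3370

#cc55bb is rgb(204, 85, 187).
20%: (204 − 40.8 = 163.2→163, 85 − 17 = 68→68, 187 − 37.4 = 149.6→150) → #a34496
40%: (204 − 81.6 = 122.4→122, 85 − 34 = 51→51, 187 − 74.8 = 112.2→112) → #7a3370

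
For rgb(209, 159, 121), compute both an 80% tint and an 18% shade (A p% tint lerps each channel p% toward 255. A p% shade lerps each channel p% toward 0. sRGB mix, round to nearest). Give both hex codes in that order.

#F6ECE4, #AB8263

80% tint:
  R: 209 + 0.8×(255−209) = 209 + 36.8 = 245.8 → 246
  G: 159 + 0.8×(255−159) = 159 + 76.8 = 235.8 → 236
  B: 121 + 107.2 = 228.2 → 228
  → #F6ECE4
18% shade:
  R: 209 + 0.18×(0−209) = 209 − 37.62 = 171.38 → 171
  G: 159 + 0.18×(0−159) = 159 − 28.62 = 130.38 → 130
  B: 121 + 0.18×(0−121) = 121 − 21.78 = 99.22 → 99
  → #AB8263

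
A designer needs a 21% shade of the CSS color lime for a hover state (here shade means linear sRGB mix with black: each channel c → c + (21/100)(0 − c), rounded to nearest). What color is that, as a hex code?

#00c900

CSS lime is rgb(0, 255, 0).
Lerp each channel 21% toward 0:
  R: 0 + 0.21×(0−0) = 0 + 0 = 0 → 0
  G: 255 + 0.21×(0−255) = 255 − 53.55 = 201.45 → 201
  B: 0 + 0 = 0 → 0
rgb(0, 201, 0) = #00c900.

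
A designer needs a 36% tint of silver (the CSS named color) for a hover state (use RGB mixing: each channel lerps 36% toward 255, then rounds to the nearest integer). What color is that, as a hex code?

CSS silver is rgb(192, 192, 192).
A 36% tint moves each channel 36% toward 255:
  R: 192 + 0.36×(255−192) = 192 + 22.68 = 214.68 → 215
  G: 192 + 0.36×(255−192) = 192 + 22.68 = 214.68 → 215
  B: 192 + 0.36×(255−192) = 192 + 22.68 = 214.68 → 215
rgb(215, 215, 215) = #D7D7D7.

#D7D7D7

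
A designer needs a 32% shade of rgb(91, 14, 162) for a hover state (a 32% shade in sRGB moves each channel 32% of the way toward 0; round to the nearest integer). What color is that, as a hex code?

Per channel, c → c + 0.32(0 − c):
  R: 91 − 29.12 = 61.88 → 62
  G: 14 + 0.32×(0−14) = 14 − 4.48 = 9.52 → 10
  B: 162 + 0.32×(0−162) = 162 − 51.84 = 110.16 → 110
rgb(62, 10, 110) = #3E0A6E.

#3E0A6E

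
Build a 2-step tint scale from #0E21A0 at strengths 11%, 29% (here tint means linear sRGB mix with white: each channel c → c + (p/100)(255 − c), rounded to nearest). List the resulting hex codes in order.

#2939AA, #5461BC

#0E21A0 is rgb(14, 33, 160).
11%: (14 + 26.51 = 40.51→41, 33 + 24.42 = 57.42→57, 160 + 10.45 = 170.45→170) → #2939AA
29%: (14 + 69.89 = 83.89→84, 33 + 64.38 = 97.38→97, 160 + 27.55 = 187.55→188) → #5461BC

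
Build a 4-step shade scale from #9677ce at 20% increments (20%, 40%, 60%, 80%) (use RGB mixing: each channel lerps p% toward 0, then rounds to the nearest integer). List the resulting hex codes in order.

#9677ce is rgb(150, 119, 206).
20%: (150 − 30 = 120→120, 119 − 23.8 = 95.2→95, 206 − 41.2 = 164.8→165) → #785fa5
40%: (150 − 60 = 90→90, 119 − 47.6 = 71.4→71, 206 − 82.4 = 123.6→124) → #5a477c
60%: (150 − 90 = 60→60, 119 − 71.4 = 47.6→48, 206 − 123.6 = 82.4→82) → #3c3052
80%: (150 − 120 = 30→30, 119 − 95.2 = 23.8→24, 206 − 164.8 = 41.2→41) → #1e1829

#785fa5, #5a477c, #3c3052, #1e1829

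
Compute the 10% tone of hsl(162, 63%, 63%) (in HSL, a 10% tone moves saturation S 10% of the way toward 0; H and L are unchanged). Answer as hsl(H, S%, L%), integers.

S moves 10% from 63 toward 0: 63 − 6.3 = 56.7 → 57.
H and L are unchanged.

hsl(162, 57%, 63%)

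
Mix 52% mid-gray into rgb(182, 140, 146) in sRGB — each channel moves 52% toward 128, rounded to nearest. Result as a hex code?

#9A8689

A 52% tone moves each channel 52% toward 128:
  R: 182 + 0.52×(128−182) = 182 − 28.08 = 153.92 → 154
  G: 140 + 0.52×(128−140) = 140 − 6.24 = 133.76 → 134
  B: 146 − 9.36 = 136.64 → 137
rgb(154, 134, 137) = #9A8689.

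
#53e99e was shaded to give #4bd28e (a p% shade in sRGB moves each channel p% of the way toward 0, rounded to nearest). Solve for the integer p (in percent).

10%

#53e99e is rgb(83, 233, 158); #4bd28e is rgb(75, 210, 142).
On the G channel (widest range): 210 ≈ 233 + (p/100)(0 − 233), so p ≈ 100×(210 − 233)/(0 − 233) = -2300/-233 = 9.87.
p = 10 reproduces all three channels after rounding.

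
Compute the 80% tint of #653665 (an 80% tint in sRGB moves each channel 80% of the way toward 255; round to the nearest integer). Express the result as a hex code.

#653665 is rgb(101, 54, 101).
Per channel, c → c + 0.8(255 − c):
  R: 101 + 0.8×(255−101) = 101 + 123.2 = 224.2 → 224
  G: 54 + 0.8×(255−54) = 54 + 160.8 = 214.8 → 215
  B: 101 + 0.8×(255−101) = 101 + 123.2 = 224.2 → 224
rgb(224, 215, 224) = #e0d7e0.

#e0d7e0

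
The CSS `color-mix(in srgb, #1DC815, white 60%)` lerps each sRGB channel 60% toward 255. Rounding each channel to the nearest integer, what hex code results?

#A5E9A1

#1DC815 is rgb(29, 200, 21).
Per channel, c → c + 0.6(255 − c):
  R: 29 + 0.6×(255−29) = 29 + 135.6 = 164.6 → 165
  G: 200 + 0.6×(255−200) = 200 + 33 = 233 → 233
  B: 21 + 0.6×(255−21) = 21 + 140.4 = 161.4 → 161
rgb(165, 233, 161) = #A5E9A1.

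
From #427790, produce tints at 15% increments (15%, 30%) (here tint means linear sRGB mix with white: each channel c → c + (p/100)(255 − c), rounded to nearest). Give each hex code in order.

#427790 is rgb(66, 119, 144).
15%: (66 + 28.35 = 94.35→94, 119 + 20.4 = 139.4→139, 144 + 16.65 = 160.65→161) → #5e8ba1
30%: (66 + 56.7 = 122.7→123, 119 + 40.8 = 159.8→160, 144 + 33.3 = 177.3→177) → #7ba0b1

#5e8ba1, #7ba0b1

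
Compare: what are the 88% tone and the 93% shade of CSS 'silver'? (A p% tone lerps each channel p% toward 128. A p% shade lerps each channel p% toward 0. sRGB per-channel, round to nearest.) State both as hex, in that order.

CSS silver is rgb(192, 192, 192).
88% tone:
  R: 192 − 56.32 = 135.68 → 136
  G: 192 + 0.88×(128−192) = 192 − 56.32 = 135.68 → 136
  B: 192 − 56.32 = 135.68 → 136
  → #888888
93% shade:
  R: 192 + 0.93×(0−192) = 192 − 178.56 = 13.44 → 13
  G: 192 − 178.56 = 13.44 → 13
  B: 192 − 178.56 = 13.44 → 13
  → #0d0d0d

#888888, #0d0d0d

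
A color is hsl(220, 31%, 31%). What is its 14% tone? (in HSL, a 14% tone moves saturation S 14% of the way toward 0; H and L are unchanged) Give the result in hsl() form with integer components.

hsl(220, 27%, 31%)

S moves 14% from 31 toward 0: 31 − 4.34 = 26.66 → 27.
H and L are unchanged.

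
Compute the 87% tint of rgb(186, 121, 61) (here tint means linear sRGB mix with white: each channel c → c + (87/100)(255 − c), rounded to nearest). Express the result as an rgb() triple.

rgb(246, 238, 230)

Per channel, c → c + 0.87(255 − c):
  R: 186 + 60.03 = 246.03 → 246
  G: 121 + 0.87×(255−121) = 121 + 116.58 = 237.58 → 238
  B: 61 + 0.87×(255−61) = 61 + 168.78 = 229.78 → 230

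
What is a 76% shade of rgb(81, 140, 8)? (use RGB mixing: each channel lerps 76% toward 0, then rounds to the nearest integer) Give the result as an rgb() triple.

Per channel, c → c + 0.76(0 − c):
  R: 81 + 0.76×(0−81) = 81 − 61.56 = 19.44 → 19
  G: 140 + 0.76×(0−140) = 140 − 106.4 = 33.6 → 34
  B: 8 + 0.76×(0−8) = 8 − 6.08 = 1.92 → 2

rgb(19, 34, 2)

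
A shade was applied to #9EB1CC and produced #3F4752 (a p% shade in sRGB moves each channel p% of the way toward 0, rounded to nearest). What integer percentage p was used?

#9EB1CC is rgb(158, 177, 204); #3F4752 is rgb(63, 71, 82).
On the B channel (widest range): 82 ≈ 204 + (p/100)(0 − 204), so p ≈ 100×(82 − 204)/(0 − 204) = -12200/-204 = 59.80.
p = 60 reproduces all three channels after rounding.

60%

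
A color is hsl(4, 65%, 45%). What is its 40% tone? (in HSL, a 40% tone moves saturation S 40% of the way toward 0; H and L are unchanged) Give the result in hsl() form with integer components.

S moves 40% from 65 toward 0: 65 − 26 = 39 → 39.
H and L are unchanged.

hsl(4, 39%, 45%)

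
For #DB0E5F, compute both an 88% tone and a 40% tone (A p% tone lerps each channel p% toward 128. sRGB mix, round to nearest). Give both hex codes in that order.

#8B727C, #B73C6C

#DB0E5F is rgb(219, 14, 95).
88% tone:
  R: 219 + 0.88×(128−219) = 219 − 80.08 = 138.92 → 139
  G: 14 + 100.32 = 114.32 → 114
  B: 95 + 29.04 = 124.04 → 124
  → #8B727C
40% tone:
  R: 219 + 0.4×(128−219) = 219 − 36.4 = 182.6 → 183
  G: 14 + 45.6 = 59.6 → 60
  B: 95 + 0.4×(128−95) = 95 + 13.2 = 108.2 → 108
  → #B73C6C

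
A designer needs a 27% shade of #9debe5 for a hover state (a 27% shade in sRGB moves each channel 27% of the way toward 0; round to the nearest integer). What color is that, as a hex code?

#9debe5 is rgb(157, 235, 229).
Per channel, c → c + 0.27(0 − c):
  R: 157 + 0.27×(0−157) = 157 − 42.39 = 114.61 → 115
  G: 235 + 0.27×(0−235) = 235 − 63.45 = 171.55 → 172
  B: 229 − 61.83 = 167.17 → 167
rgb(115, 172, 167) = #73aca7.

#73aca7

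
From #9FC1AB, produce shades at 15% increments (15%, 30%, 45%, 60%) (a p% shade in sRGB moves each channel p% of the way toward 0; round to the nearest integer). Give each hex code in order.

#9FC1AB is rgb(159, 193, 171).
15%: (159 − 23.85 = 135.15→135, 193 − 28.95 = 164.05→164, 171 − 25.65 = 145.35→145) → #87A491
30%: (159 − 47.7 = 111.3→111, 193 − 57.9 = 135.1→135, 171 − 51.3 = 119.7→120) → #6F8778
45%: (159 − 71.55 = 87.45→87, 193 − 86.85 = 106.15→106, 171 − 76.95 = 94.05→94) → #576A5E
60%: (159 − 95.4 = 63.6→64, 193 − 115.8 = 77.2→77, 171 − 102.6 = 68.4→68) → #404D44

#87A491, #6F8778, #576A5E, #404D44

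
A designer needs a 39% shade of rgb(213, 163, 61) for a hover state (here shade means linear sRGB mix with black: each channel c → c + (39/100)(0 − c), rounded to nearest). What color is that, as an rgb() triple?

rgb(130, 99, 37)

Lerp each channel 39% toward 0:
  R: 213 + 0.39×(0−213) = 213 − 83.07 = 129.93 → 130
  G: 163 + 0.39×(0−163) = 163 − 63.57 = 99.43 → 99
  B: 61 − 23.79 = 37.21 → 37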